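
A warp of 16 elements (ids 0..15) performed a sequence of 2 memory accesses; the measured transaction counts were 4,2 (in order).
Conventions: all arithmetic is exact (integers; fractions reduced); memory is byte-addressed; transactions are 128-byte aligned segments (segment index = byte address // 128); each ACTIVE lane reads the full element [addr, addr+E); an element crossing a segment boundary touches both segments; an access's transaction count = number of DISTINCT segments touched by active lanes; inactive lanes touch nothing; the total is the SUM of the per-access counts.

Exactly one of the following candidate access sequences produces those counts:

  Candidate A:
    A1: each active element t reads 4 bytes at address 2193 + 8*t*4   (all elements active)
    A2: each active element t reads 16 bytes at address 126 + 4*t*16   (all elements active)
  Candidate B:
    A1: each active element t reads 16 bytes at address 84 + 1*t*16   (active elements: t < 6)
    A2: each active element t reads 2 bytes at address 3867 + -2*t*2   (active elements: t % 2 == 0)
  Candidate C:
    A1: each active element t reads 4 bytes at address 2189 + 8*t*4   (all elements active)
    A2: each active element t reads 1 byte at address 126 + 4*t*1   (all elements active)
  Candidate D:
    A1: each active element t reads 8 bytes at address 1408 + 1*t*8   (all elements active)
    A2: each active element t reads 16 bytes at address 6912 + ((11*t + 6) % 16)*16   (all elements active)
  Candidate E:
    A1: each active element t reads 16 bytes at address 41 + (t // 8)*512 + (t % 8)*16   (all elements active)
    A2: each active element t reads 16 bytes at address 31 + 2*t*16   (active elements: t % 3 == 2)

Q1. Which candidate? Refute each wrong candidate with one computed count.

A: A2 gives 9 transactions, not 2
B: A1 gives 2 transactions, not 4
D: A1 gives 1 transaction, not 4
E: A2 gives 4 transactions, not 2
C: all counts match (4,2)

Answer: C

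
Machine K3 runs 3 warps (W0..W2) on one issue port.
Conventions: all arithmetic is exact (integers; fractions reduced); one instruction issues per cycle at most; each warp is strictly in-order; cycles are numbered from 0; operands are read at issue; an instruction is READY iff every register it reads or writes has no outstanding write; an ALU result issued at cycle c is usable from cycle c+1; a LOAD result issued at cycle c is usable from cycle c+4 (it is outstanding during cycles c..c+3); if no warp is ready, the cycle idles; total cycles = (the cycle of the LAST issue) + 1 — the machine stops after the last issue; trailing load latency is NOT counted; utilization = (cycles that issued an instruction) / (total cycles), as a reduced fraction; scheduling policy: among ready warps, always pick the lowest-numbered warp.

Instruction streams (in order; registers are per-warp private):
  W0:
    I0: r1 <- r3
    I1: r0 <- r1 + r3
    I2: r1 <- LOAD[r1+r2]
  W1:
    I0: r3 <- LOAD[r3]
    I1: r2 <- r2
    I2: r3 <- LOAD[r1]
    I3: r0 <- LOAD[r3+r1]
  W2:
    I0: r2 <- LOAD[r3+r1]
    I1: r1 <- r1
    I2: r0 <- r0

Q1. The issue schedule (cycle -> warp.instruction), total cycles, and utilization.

cycle 0: W0.I0
cycle 1: W0.I1
cycle 2: W0.I2
cycle 3: W1.I0
cycle 4: W1.I1
cycle 5: W2.I0
cycle 6: W2.I1
cycle 7: W1.I2
cycle 8: W2.I2
cycle 9: idle
cycle 10: idle
cycle 11: W1.I3

Answer: 12 cycles, utilization 5/6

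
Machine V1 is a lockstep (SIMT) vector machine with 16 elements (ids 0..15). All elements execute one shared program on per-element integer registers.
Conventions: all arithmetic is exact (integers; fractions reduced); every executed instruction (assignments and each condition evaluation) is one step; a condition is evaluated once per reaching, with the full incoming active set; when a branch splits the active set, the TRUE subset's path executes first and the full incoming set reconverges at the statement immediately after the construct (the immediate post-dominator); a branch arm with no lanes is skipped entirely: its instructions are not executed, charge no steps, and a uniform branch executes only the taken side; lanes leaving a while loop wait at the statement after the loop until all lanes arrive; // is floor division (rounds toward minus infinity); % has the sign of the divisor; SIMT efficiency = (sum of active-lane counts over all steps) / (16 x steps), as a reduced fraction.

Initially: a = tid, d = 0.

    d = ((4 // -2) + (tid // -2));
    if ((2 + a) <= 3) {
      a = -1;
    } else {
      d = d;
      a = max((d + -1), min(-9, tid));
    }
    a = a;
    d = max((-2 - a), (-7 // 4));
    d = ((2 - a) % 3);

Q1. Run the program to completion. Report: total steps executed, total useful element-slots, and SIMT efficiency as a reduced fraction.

Answer: 8 steps, 110 useful, 55/64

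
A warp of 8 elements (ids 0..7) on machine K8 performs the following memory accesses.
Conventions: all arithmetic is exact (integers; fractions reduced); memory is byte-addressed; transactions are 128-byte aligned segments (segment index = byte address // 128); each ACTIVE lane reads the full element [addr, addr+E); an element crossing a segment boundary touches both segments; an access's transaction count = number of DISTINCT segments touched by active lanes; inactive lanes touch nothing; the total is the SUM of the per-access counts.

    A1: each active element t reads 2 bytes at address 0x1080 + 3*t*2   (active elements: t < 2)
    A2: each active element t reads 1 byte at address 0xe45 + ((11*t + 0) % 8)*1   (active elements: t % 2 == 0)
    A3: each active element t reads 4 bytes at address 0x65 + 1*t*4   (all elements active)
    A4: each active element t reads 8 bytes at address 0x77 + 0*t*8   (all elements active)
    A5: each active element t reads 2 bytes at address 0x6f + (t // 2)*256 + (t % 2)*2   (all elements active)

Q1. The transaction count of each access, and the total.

A1: 1 transaction
A2: 1 transaction
A3: 2 transactions
A4: 1 transaction
A5: 4 transactions

Answer: 1,1,2,1,4; total 9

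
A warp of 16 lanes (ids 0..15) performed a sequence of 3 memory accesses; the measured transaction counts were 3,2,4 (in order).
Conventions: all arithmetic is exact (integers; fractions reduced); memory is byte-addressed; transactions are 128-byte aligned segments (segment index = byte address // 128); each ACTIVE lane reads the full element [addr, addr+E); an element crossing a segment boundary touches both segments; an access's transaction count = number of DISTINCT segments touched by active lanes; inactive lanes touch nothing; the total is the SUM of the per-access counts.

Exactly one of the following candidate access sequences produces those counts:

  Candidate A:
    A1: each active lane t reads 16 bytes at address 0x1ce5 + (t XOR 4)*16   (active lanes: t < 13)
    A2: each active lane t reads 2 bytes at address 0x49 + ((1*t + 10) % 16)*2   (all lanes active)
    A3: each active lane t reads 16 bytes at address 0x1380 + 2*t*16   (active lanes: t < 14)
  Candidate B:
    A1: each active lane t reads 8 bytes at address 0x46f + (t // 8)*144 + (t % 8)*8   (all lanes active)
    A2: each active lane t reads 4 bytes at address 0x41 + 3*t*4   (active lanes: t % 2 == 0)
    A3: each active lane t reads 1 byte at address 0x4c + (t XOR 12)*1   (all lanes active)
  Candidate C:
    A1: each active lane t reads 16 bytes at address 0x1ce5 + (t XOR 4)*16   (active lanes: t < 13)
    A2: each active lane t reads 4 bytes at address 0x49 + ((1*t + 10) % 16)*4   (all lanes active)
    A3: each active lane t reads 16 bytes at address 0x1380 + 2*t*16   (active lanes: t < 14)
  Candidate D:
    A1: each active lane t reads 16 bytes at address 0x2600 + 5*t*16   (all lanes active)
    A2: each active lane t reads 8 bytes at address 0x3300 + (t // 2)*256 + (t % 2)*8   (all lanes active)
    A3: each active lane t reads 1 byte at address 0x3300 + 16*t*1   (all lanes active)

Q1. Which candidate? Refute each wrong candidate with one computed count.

A: A2 gives 1 transaction, not 2
B: A3 gives 1 transaction, not 4
D: A1 gives 10 transactions, not 3
C: all counts match (3,2,4)

Answer: C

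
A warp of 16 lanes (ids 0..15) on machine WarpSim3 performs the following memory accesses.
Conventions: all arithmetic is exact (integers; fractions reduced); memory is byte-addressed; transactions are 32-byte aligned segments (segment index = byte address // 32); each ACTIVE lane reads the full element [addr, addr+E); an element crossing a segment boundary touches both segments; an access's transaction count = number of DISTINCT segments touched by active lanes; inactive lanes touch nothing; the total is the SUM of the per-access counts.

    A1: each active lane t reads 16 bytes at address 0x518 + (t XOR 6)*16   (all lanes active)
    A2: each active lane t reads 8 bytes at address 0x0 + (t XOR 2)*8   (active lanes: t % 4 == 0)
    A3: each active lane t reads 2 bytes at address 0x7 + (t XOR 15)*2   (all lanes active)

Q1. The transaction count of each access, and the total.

A1: 9 transactions
A2: 4 transactions
A3: 2 transactions

Answer: 9,4,2; total 15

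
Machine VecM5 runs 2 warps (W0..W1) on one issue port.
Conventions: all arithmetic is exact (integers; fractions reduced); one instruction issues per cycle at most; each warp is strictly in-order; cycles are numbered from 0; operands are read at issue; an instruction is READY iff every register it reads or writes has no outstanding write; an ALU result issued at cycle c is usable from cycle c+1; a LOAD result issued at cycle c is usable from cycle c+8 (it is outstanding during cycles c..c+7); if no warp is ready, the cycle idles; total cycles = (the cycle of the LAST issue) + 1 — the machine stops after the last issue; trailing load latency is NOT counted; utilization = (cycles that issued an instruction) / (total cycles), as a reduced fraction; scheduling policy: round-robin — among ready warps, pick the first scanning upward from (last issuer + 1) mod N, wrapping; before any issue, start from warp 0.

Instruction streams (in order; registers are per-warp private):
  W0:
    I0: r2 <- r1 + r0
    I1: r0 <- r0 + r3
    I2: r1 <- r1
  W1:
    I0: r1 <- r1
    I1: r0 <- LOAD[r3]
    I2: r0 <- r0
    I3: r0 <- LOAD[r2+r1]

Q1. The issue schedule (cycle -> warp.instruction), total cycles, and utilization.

cycle 0: W0.I0
cycle 1: W1.I0
cycle 2: W0.I1
cycle 3: W1.I1
cycle 4: W0.I2
cycle 5: idle
cycle 6: idle
cycle 7: idle
cycle 8: idle
cycle 9: idle
cycle 10: idle
cycle 11: W1.I2
cycle 12: W1.I3

Answer: 13 cycles, utilization 7/13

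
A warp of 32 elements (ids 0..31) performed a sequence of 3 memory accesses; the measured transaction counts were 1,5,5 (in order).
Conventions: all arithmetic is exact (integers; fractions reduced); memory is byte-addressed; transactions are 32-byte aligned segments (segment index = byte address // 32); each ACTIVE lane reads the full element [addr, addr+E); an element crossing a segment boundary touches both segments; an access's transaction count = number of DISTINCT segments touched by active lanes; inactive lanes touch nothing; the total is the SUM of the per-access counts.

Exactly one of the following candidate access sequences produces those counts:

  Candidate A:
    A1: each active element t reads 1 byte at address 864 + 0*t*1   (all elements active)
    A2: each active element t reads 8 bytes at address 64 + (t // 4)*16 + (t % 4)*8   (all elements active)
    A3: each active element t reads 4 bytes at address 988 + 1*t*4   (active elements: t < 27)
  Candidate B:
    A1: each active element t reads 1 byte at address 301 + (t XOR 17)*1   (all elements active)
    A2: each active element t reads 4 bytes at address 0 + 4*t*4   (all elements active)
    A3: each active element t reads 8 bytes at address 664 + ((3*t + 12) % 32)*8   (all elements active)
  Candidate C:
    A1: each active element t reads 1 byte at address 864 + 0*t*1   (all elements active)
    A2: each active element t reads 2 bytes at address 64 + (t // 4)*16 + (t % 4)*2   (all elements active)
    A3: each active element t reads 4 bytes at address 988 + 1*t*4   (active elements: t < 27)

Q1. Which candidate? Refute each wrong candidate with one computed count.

B: A1 gives 2 transactions, not 1
C: A2 gives 4 transactions, not 5
A: all counts match (1,5,5)

Answer: A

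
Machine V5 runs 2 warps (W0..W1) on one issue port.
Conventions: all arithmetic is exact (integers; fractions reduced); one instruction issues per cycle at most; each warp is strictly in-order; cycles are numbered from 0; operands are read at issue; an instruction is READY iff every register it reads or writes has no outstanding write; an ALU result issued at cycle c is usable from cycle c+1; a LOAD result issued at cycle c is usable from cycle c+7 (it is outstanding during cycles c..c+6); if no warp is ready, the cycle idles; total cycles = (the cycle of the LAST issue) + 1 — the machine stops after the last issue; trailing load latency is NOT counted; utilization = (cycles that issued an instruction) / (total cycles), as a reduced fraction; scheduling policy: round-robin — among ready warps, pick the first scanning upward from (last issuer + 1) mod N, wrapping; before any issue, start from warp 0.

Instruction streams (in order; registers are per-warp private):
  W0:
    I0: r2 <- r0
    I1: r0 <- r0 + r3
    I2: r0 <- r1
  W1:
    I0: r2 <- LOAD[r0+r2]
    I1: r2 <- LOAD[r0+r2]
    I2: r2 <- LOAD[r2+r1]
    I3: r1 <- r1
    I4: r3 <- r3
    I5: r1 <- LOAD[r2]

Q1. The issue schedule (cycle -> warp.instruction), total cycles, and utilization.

cycle 0: W0.I0
cycle 1: W1.I0
cycle 2: W0.I1
cycle 3: W0.I2
cycle 4: idle
cycle 5: idle
cycle 6: idle
cycle 7: idle
cycle 8: W1.I1
cycle 9: idle
cycle 10: idle
cycle 11: idle
cycle 12: idle
cycle 13: idle
cycle 14: idle
cycle 15: W1.I2
cycle 16: W1.I3
cycle 17: W1.I4
cycle 18: idle
cycle 19: idle
cycle 20: idle
cycle 21: idle
cycle 22: W1.I5

Answer: 23 cycles, utilization 9/23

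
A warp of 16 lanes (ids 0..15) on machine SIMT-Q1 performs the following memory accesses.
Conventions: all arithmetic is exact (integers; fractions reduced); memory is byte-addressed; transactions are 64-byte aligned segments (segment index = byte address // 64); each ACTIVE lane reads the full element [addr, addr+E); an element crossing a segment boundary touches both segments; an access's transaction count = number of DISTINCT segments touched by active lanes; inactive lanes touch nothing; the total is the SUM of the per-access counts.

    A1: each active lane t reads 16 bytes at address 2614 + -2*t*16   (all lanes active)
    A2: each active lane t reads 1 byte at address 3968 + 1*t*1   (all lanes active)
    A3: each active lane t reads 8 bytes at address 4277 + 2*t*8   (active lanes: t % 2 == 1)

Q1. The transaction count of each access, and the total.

A1: 9 transactions
A2: 1 transaction
A3: 4 transactions

Answer: 9,1,4; total 14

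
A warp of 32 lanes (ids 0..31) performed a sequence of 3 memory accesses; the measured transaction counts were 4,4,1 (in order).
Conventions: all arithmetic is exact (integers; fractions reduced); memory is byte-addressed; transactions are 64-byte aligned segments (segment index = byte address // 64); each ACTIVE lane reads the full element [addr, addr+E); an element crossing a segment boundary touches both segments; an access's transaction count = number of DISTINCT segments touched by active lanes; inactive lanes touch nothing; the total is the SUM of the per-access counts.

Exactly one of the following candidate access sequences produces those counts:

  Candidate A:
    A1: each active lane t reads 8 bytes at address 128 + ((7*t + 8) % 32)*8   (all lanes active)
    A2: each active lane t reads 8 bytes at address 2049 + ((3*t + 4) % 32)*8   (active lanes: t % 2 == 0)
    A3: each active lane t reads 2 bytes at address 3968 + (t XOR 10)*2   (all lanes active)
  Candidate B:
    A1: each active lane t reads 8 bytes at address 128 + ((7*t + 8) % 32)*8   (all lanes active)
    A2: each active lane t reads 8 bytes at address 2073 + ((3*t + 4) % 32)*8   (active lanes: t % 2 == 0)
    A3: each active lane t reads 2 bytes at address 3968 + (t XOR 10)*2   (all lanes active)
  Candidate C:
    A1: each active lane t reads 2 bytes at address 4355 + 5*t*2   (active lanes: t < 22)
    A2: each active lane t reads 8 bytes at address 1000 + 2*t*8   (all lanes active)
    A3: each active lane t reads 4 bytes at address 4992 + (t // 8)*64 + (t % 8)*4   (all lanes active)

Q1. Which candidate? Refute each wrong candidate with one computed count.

B: A2 gives 5 transactions, not 4
C: A2 gives 9 transactions, not 4
A: all counts match (4,4,1)

Answer: A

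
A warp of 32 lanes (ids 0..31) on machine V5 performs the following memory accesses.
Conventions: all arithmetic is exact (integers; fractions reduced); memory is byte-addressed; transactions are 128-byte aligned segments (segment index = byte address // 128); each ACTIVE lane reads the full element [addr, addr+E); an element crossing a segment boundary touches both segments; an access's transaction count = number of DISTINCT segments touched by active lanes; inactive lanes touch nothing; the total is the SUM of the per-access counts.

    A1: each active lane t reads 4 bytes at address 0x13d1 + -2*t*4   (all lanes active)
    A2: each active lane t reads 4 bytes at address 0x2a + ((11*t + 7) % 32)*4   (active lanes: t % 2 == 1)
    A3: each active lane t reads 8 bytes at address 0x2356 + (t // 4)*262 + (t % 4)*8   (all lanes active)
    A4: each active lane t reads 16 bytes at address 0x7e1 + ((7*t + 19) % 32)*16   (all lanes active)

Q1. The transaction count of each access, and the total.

A1: 3 transactions
A2: 2 transactions
A3: 13 transactions
A4: 5 transactions

Answer: 3,2,13,5; total 23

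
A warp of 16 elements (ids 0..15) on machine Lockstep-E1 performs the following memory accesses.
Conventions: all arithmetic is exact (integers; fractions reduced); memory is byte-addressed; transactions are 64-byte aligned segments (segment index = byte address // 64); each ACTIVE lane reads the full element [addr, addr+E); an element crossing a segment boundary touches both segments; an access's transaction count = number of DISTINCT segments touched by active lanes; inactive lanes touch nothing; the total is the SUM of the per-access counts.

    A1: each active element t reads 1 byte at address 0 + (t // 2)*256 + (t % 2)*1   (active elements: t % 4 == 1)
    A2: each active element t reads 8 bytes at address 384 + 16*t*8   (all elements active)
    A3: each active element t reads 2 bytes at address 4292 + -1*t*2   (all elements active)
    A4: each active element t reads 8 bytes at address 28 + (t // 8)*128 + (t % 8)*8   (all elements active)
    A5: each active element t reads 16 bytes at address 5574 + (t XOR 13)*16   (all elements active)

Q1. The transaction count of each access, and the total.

A1: 4 transactions
A2: 16 transactions
A3: 2 transactions
A4: 4 transactions
A5: 5 transactions

Answer: 4,16,2,4,5; total 31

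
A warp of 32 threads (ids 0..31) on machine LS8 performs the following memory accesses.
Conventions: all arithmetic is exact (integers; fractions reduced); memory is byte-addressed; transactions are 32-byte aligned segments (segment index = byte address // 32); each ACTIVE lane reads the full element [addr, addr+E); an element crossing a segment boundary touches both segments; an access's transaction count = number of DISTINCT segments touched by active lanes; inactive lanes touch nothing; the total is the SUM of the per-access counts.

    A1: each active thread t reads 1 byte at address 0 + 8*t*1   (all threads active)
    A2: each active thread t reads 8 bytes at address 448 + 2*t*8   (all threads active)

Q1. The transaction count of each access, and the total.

A1: 8 transactions
A2: 16 transactions

Answer: 8,16; total 24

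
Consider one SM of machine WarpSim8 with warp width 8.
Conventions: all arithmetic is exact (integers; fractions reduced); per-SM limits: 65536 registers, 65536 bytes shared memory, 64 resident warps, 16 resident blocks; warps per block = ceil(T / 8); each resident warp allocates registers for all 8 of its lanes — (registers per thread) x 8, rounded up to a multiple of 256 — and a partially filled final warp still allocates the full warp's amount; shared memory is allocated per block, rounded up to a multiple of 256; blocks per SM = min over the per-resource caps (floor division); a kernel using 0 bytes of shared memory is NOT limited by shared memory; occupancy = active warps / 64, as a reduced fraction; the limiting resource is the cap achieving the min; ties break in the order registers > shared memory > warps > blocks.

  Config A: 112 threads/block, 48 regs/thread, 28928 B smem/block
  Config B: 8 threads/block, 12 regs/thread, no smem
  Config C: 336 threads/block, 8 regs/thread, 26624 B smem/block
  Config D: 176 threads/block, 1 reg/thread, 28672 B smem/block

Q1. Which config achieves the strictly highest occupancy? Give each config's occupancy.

occupancies: A 7/16, B 1/4, C 21/32, D 11/16

Answer: D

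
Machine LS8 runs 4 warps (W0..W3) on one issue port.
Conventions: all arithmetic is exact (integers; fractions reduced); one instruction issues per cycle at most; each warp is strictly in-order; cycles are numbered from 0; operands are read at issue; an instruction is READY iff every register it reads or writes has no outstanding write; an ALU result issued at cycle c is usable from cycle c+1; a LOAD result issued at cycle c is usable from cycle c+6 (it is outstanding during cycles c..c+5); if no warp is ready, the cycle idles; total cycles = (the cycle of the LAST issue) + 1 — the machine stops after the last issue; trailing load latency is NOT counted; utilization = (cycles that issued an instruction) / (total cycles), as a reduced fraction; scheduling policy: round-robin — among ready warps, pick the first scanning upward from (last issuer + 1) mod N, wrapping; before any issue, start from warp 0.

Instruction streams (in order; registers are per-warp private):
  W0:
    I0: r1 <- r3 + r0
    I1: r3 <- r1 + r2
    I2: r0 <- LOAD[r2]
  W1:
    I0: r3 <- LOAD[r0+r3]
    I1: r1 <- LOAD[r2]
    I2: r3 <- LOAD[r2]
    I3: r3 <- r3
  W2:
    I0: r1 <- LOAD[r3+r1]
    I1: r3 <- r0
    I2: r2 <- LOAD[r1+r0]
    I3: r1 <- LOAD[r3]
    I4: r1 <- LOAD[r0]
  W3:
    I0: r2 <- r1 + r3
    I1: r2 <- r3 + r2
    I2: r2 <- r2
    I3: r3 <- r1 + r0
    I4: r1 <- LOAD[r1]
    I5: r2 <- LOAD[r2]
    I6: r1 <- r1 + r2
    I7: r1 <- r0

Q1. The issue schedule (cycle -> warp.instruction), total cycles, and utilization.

cycle 0: W0.I0
cycle 1: W1.I0
cycle 2: W2.I0
cycle 3: W3.I0
cycle 4: W0.I1
cycle 5: W1.I1
cycle 6: W2.I1
cycle 7: W3.I1
cycle 8: W0.I2
cycle 9: W1.I2
cycle 10: W2.I2
cycle 11: W3.I2
cycle 12: W2.I3
cycle 13: W3.I3
cycle 14: W3.I4
cycle 15: W1.I3
cycle 16: W3.I5
cycle 17: idle
cycle 18: W2.I4
cycle 19: idle
cycle 20: idle
cycle 21: idle
cycle 22: W3.I6
cycle 23: W3.I7

Answer: 24 cycles, utilization 5/6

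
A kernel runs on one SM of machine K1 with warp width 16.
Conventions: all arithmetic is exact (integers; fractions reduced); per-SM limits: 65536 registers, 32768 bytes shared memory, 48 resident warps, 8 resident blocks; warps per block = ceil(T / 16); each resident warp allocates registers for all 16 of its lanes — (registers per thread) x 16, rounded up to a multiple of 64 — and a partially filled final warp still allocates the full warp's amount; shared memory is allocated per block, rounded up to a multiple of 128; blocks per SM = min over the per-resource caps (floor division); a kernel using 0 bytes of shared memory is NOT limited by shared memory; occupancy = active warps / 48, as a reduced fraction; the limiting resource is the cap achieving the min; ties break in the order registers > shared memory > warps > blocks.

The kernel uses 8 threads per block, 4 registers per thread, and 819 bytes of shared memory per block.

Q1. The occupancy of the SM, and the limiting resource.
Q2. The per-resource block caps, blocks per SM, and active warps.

Answer: occupancy 1/6, limited by blocks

registers: 1024 blocks
shared memory: 36 blocks
warps: 48 blocks
blocks: 8 blocks

Answer: 8 blocks, 8 active warps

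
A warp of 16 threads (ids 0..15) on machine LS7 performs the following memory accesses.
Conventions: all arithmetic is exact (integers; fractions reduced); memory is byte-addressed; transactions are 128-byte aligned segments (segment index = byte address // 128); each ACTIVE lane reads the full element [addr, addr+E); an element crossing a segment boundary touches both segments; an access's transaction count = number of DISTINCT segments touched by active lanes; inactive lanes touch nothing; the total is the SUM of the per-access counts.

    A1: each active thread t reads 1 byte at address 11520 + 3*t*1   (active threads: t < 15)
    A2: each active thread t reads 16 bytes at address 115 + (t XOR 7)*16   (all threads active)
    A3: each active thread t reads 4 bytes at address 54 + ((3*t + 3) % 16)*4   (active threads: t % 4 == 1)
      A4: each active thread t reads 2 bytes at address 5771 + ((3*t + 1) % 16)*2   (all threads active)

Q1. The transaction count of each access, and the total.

A1: 1 transaction
A2: 3 transactions
A3: 1 transaction
A4: 1 transaction

Answer: 1,3,1,1; total 6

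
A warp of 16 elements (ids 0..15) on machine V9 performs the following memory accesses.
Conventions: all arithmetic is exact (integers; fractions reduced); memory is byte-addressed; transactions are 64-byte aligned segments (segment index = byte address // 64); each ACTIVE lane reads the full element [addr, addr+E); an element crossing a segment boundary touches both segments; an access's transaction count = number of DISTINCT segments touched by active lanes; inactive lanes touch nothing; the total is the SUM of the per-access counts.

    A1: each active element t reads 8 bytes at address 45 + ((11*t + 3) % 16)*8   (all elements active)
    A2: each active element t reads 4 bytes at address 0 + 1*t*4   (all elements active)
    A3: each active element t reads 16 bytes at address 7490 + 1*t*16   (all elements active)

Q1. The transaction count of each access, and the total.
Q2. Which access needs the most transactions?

A1: 3 transactions
A2: 1 transaction
A3: 5 transactions

Answer: 3,1,5; total 9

Answer: A3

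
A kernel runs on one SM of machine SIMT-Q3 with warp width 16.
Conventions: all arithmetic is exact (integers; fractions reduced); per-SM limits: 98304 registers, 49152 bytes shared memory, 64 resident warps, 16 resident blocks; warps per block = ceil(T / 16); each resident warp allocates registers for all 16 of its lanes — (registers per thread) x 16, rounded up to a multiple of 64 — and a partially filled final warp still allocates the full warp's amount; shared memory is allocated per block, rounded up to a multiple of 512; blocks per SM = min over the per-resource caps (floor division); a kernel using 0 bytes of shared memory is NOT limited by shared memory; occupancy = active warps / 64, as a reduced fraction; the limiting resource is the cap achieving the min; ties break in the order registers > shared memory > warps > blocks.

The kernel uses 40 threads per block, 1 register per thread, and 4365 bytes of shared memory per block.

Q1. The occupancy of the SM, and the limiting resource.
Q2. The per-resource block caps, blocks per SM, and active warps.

Answer: occupancy 15/32, limited by shared memory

registers: 512 blocks
shared memory: 10 blocks
warps: 21 blocks
blocks: 16 blocks

Answer: 10 blocks, 30 active warps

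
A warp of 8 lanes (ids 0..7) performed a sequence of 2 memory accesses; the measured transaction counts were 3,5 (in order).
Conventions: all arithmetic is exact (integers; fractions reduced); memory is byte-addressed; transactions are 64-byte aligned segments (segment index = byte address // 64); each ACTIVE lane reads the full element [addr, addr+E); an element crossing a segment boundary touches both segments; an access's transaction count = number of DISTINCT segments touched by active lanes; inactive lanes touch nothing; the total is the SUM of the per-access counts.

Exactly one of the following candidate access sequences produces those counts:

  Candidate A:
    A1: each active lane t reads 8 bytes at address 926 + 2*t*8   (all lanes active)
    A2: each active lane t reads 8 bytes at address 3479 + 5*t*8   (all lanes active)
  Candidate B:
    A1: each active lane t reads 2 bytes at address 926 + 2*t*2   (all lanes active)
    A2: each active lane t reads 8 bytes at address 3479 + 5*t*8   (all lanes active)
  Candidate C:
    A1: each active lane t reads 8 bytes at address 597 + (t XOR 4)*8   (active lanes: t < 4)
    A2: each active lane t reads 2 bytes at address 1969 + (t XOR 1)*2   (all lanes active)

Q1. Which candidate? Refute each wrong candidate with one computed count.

B: A1 gives 1 transaction, not 3
C: A1 gives 2 transactions, not 3
A: all counts match (3,5)

Answer: A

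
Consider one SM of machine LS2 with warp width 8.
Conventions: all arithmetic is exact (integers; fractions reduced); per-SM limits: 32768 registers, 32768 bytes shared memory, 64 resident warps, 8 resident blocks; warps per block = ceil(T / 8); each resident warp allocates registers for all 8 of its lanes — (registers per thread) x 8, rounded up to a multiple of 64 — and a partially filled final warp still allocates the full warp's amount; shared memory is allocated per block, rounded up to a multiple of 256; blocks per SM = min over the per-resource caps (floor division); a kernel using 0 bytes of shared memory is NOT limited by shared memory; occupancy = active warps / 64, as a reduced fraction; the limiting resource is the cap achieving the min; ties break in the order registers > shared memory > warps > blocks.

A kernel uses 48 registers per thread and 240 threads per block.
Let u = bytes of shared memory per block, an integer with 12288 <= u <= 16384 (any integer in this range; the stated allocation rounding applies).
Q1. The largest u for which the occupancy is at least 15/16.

Answer: u = 16384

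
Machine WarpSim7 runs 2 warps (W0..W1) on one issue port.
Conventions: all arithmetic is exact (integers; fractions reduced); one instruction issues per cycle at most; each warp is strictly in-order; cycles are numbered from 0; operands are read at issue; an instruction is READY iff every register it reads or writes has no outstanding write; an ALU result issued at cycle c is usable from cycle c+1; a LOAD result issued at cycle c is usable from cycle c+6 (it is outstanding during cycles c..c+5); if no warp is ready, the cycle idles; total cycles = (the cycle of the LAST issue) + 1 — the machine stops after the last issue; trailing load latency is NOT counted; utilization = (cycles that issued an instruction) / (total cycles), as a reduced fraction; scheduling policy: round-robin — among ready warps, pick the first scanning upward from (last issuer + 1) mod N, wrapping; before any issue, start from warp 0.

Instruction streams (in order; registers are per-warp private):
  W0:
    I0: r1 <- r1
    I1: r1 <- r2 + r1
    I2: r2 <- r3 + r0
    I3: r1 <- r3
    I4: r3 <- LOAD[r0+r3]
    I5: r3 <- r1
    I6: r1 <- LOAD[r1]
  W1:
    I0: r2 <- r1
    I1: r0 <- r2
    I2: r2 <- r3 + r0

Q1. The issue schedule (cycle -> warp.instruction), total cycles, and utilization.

cycle 0: W0.I0
cycle 1: W1.I0
cycle 2: W0.I1
cycle 3: W1.I1
cycle 4: W0.I2
cycle 5: W1.I2
cycle 6: W0.I3
cycle 7: W0.I4
cycle 8: idle
cycle 9: idle
cycle 10: idle
cycle 11: idle
cycle 12: idle
cycle 13: W0.I5
cycle 14: W0.I6

Answer: 15 cycles, utilization 2/3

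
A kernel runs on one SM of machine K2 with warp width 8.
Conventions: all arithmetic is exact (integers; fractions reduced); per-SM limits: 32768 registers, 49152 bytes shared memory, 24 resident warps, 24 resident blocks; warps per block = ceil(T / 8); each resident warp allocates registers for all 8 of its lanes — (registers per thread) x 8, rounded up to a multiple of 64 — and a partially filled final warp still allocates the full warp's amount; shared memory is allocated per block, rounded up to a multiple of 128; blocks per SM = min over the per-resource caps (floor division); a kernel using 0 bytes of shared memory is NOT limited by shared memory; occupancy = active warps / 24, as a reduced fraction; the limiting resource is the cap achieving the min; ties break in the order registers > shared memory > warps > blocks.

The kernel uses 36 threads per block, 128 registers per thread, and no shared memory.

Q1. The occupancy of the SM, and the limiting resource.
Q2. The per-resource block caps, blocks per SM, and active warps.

Answer: occupancy 5/6, limited by warps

registers: 6 blocks
shared memory: no limit (kernel uses none)
warps: 4 blocks
blocks: 24 blocks

Answer: 4 blocks, 20 active warps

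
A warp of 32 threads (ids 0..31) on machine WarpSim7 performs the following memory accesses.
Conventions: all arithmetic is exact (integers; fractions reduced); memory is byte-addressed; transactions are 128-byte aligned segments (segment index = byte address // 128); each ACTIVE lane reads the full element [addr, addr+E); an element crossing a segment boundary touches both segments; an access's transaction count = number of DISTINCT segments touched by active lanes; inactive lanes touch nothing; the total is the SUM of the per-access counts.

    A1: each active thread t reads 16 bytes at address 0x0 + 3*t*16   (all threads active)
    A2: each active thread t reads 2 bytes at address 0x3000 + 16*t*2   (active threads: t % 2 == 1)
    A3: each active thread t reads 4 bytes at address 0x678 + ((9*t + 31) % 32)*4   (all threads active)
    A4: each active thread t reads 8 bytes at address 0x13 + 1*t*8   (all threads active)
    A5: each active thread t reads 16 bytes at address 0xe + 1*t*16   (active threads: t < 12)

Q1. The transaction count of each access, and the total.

A1: 12 transactions
A2: 8 transactions
A3: 2 transactions
A4: 3 transactions
A5: 2 transactions

Answer: 12,8,2,3,2; total 27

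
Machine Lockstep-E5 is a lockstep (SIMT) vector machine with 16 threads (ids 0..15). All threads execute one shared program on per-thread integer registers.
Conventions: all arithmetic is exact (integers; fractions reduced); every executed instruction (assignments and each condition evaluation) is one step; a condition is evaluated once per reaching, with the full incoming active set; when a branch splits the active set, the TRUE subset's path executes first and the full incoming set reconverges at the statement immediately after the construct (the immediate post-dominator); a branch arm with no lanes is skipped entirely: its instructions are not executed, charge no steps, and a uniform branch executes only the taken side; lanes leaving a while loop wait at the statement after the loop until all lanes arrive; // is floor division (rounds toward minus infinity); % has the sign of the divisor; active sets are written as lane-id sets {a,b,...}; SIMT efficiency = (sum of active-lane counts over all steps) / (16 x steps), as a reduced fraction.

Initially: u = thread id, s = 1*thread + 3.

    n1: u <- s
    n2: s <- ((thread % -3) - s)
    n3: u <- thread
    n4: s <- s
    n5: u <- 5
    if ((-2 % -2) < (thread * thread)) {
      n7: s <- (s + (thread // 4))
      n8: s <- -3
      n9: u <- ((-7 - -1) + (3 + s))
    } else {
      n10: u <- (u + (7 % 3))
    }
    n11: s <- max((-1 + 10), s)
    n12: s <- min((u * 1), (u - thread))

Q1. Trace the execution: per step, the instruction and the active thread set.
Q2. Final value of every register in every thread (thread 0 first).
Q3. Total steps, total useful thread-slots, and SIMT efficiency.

step 0: u <- s                       {0,1,2,3,4,5,6,7,8,9,10,11,12,13,14,15}
step 1: s <- ((thread % -3) - s)     {0,1,2,3,4,5,6,7,8,9,10,11,12,13,14,15}
step 2: u <- thread                  {0,1,2,3,4,5,6,7,8,9,10,11,12,13,14,15}
step 3: s <- s                       {0,1,2,3,4,5,6,7,8,9,10,11,12,13,14,15}
step 4: u <- 5                       {0,1,2,3,4,5,6,7,8,9,10,11,12,13,14,15}
step 5: eval ((-2 % -2) < (thread * thread)) {0,1,2,3,4,5,6,7,8,9,10,11,12,13,14,15}
step 6: s <- (s + (thread // 4))     {1,2,3,4,5,6,7,8,9,10,11,12,13,14,15}
step 7: s <- -3                      {1,2,3,4,5,6,7,8,9,10,11,12,13,14,15}
step 8: u <- ((-7 - -1) + (3 + s))   {1,2,3,4,5,6,7,8,9,10,11,12,13,14,15}
step 9: u <- (u + (7 % 3))           {0}
step 10: s <- max((-1 + 10), s)       {0,1,2,3,4,5,6,7,8,9,10,11,12,13,14,15}
step 11: s <- min((u * 1), (u - thread)) {0,1,2,3,4,5,6,7,8,9,10,11,12,13,14,15}

Answer: 12 steps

u: 6,-6,-6,-6,-6,-6,-6,-6,-6,-6,-6,-6,-6,-6,-6,-6
s: 6,-7,-8,-9,-10,-11,-12,-13,-14,-15,-16,-17,-18,-19,-20,-21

steps = 12; useful = 174; efficiency = 174/192 = 29/32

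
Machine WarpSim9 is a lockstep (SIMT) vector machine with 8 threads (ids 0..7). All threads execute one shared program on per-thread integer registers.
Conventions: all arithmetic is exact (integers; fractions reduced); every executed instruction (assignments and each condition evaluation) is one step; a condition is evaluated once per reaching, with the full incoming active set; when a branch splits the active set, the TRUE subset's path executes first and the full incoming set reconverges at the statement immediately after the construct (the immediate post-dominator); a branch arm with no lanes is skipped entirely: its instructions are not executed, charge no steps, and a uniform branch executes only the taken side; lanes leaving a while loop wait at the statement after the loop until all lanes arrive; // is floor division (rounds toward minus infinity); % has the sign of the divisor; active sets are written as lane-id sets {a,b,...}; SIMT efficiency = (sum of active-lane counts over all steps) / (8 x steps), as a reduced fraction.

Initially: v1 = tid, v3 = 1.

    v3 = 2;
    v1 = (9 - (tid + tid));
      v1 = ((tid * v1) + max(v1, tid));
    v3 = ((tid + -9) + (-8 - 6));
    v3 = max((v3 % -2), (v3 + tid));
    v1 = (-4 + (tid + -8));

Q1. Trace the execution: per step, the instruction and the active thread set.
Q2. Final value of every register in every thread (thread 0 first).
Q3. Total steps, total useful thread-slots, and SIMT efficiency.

step 0: v3 <- 2                      {0,1,2,3,4,5,6,7}
step 1: v1 <- (9 - (tid + tid))      {0,1,2,3,4,5,6,7}
step 2: v1 <- ((tid * v1) + max(v1, tid)) {0,1,2,3,4,5,6,7}
step 3: v3 <- ((tid + -9) + (-8 - 6)) {0,1,2,3,4,5,6,7}
step 4: v3 <- max((v3 % -2), (v3 + tid)) {0,1,2,3,4,5,6,7}
step 5: v1 <- (-4 + (tid + -8))      {0,1,2,3,4,5,6,7}

Answer: 6 steps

v1: -12,-11,-10,-9,-8,-7,-6,-5
v3: -1,0,-1,0,-1,0,-1,0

steps = 6; useful = 48; efficiency = 48/48 = 1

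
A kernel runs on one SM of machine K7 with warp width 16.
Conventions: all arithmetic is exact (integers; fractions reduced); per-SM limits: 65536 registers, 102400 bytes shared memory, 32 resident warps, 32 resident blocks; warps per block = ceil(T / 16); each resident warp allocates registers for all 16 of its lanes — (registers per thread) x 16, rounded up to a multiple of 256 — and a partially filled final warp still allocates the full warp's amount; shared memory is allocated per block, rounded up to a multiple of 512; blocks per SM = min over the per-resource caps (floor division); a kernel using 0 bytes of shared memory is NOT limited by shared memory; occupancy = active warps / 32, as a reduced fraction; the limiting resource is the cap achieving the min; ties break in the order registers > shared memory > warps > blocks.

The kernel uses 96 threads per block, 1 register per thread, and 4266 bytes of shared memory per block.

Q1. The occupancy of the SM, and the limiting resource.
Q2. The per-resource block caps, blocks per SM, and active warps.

Answer: occupancy 15/16, limited by warps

registers: 42 blocks
shared memory: 22 blocks
warps: 5 blocks
blocks: 32 blocks

Answer: 5 blocks, 30 active warps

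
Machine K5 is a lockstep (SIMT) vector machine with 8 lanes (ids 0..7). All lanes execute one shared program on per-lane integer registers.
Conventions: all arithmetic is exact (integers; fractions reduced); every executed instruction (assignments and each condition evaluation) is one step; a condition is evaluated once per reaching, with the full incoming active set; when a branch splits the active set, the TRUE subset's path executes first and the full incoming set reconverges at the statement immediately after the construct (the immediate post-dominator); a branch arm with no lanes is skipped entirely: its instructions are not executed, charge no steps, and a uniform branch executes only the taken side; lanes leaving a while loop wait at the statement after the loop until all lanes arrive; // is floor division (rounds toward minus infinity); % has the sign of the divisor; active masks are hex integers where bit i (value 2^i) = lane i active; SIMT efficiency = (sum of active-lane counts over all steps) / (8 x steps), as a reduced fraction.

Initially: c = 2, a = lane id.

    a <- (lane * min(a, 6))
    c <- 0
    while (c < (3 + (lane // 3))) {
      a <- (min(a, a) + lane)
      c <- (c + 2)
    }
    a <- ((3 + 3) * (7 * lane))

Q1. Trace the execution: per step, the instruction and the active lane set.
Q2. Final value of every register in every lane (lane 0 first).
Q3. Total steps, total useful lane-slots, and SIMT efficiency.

step 0: a <- (lane * min(a, 6))      0xff
step 1: c <- 0                       0xff
step 2: eval (c < (3 + (lane // 3))) 0xff
step 3: a <- (min(a, a) + lane)      0xff
step 4: c <- (c + 2)                 0xff
step 5: eval (c < (3 + (lane // 3))) 0xff
step 6: a <- (min(a, a) + lane)      0xff
step 7: c <- (c + 2)                 0xff
step 8: eval (c < (3 + (lane // 3))) 0xff
step 9: a <- (min(a, a) + lane)      0xc0
step 10: c <- (c + 2)                 0xc0
step 11: eval (c < (3 + (lane // 3))) 0xc0
step 12: a <- ((3 + 3) * (7 * lane))  0xff

Answer: 13 steps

c: 4,4,4,4,4,4,6,6
a: 0,42,84,126,168,210,252,294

steps = 13; useful = 86; efficiency = 86/104 = 43/52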